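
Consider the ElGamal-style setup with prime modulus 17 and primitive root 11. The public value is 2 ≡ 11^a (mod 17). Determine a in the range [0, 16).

2

Successive powers of 11 modulo 17:
  11^0=1  11^1=11  11^2=2
So 11^2 ≡ 2 (mod 17), giving a = 2.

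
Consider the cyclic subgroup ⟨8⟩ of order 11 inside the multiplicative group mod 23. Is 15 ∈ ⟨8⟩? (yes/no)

no

⟨8⟩ has order 11; its elements mod 23 are {1, 2, 3, 4, 6, 8, 9, 12, 13, 16, 18}.
15 is not in this set.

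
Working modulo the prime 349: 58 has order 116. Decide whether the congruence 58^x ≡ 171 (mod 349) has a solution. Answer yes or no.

yes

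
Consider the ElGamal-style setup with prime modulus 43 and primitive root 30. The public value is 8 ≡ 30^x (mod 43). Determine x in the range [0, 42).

Successive powers of 30 modulo 43:
  30^0=1  30^1=30  30^2=40  30^3=39  30^4=9  30^5=12
  30^6=16  30^7=7  30^8=38  30^9=22  30^10=15  30^11=20
  30^12=41  30^13=26  30^14=6  30^15=8
So 30^15 ≡ 8 (mod 43), giving x = 15.

15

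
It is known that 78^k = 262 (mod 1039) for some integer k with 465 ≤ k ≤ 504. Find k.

504

Compute 78^465 mod 1039 = 906, then multiply by 78 repeatedly:
  78^465=906  78^466=16  78^467=209  78^468=717  78^469=859
  78^470=506  78^471=1025  78^472=986  78^473=22  78^474=677
  78^475=856  78^476=272  78^477=436  78^478=760  78^479=57
  78^480=290  78^481=801  78^482=138  78^483=374  78^484=80
  78^485=6  78^486=468  78^487=139  78^488=452  78^489=969
  78^490=774  78^491=110  78^492=268  78^493=124  78^494=321
  78^495=102  78^496=683  78^497=285  78^498=411  78^499=888
  78^500=690  78^501=831  78^502=400  78^503=30  78^504=262
Found 262 at exponent 504.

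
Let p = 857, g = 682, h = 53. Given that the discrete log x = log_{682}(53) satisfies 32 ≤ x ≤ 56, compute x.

42

Compute 682^32 mod 857 = 529, then multiply by 682 repeatedly:
  682^32=529  682^33=838  682^34=754  682^35=28  682^36=242
  682^37=500  682^38=771  682^39=481  682^40=668  682^41=509
  682^42=53
Found 53 at exponent 42.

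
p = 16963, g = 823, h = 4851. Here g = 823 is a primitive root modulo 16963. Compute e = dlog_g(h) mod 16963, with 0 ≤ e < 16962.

655

Baby-step giant-step with m = ceil(sqrt(16962)) = 131.
Baby table (823^j mod 16963 for j=0..130):
  0:1  1:823  2:15772  3:3661  4:10552  5:16203  6:2151  7:6121
  8:16535  9:3979  10:858  11:10651  12:12865  13:2983  14:12337  15:9477
  16:13554  17:10251  18:5962  19:4419  20:6755  21:12464  22:12220  23:14964
  24:234  25:5989  26:9677  27:8524  28:9533  29:8753  30:11407  31:7422
  32:1626  33:15084  34:14179  35:15736  36:7959  37:2539  38:3148  39:12428
  40:16518  41:6951  42:4142  43:16266  44:3111  45:15903  46:9696  47:7198
  48:3867  49:10460  50:8339  51:9945  52:8569  53:12642  54:6047  55:6522
  56:7298  57:1352  58:10101  59:1253  60:13439  61:421  62:7223  63:7479
  64:14611  65:15049  66:2337  67:6532  68:15528  69:6405  70:12785  71:4995
  72:5839  73:4968  74:581  75:3199  76:3512  77:6666  78:7069  79:16441
  80:11432  81:11034  82:5777  83:4831  84:6571  85:13699  86:10845  87:2897
  88:9411  89:10125  90:4042  91:1818  92:3470  93:6026  94:6202  95:15346
  96:9286  97:9028  98:250  99:2194  100:7584  101:16211  102:8735  103:13556
  104:11897  105:3580  106:11741  107:10896  108:10944  109:16522  110:10243  111:16341
  112:13947  113:11393  114:12863  115:1337  116:14719  117:2155  118:9413  119:11771
  120:1660  121:9140  122:7611  123:4506  124:10504  125:10625  126:8430  127:23
  128:1966  129:6533  130:16351
Giant step factor: 823^(-131) ≡ 7512 (mod 16963).
Scan 4851·7512^i mod 16963 for i = 0, 1, …:
  i=0: 4851   i=1: 4188   i=2: 10854   i=3: 11070
  i=4: 5214   i=5: 1
Match at i=5, j=0: e = 5·131 + 0 = 655.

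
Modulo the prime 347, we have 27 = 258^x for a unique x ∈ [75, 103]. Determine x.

Compute 258^75 mod 347 = 273, then multiply by 258 repeatedly:
  258^75=273  258^76=340  258^77=276  258^78=73  258^79=96
  258^80=131  258^81=139  258^82=121  258^83=335  258^84=27
Found 27 at exponent 84.

84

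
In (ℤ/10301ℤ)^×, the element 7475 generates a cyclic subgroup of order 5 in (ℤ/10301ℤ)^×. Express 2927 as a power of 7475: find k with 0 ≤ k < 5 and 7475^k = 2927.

4

Successive powers of 7475 modulo 10301:
  7475^0=1  7475^1=7475  7475^2=3001  7475^3=7198  7475^4=2927
So 7475^4 ≡ 2927 (mod 10301), giving k = 4.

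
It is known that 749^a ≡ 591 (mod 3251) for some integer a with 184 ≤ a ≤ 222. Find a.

Compute 749^184 mod 3251 = 2839, then multiply by 749 repeatedly:
  749^184=2839  749^185=257  749^186=684  749^187=1909  749^188=2652
  749^189=3238  749^190=16  749^191=2231  749^192=5  749^193=494
  749^194=2643  749^195=2999  749^196=3061  749^197=734  749^198=347
  749^199=3074  749^200=718  749^201=1367  749^202=3069  749^203=224
  749^204=1975  749^205=70  749^206=414  749^207=1241  749^208=2974
  749^209=591
Found 591 at exponent 209.

209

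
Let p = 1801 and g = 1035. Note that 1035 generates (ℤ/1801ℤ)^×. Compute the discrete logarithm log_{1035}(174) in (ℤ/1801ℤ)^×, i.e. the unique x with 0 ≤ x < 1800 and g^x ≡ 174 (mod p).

Baby-step giant-step with m = ceil(sqrt(1800)) = 43.
Baby table (1035^j mod 1801 for j=0..42):
  0:1  1:1035  2:1431  3:663  4:24  5:1427  6:125  7:1504
  8:576  9:29  10:1199  11:76  12:1217  13:696  14:1761  15:23
  16:392  17:495  18:841  19:552  20:403  21:1074  22:373  23:641
  24:667  25:562  26:1748  27:976  28:1600  29:881  30:529  31:11
  32:579  33:1333  34:89  35:264  36:1289  37:1375  38:335  39:933
  40:319  41:582  42:836
Giant step factor: 1035^(-43) ≡ 1106 (mod 1801).
Scan 174·1106^i mod 1801 for i = 0, 1, …:
  i=0: 174   i=1: 1538   i=2: 884   i=3: 1562
  i=4: 413   i=5: 1125   i=6: 1560   i=7: 2
  i=8: 411   i=9: 714     …   i=17: 1376
  i=18: 11
Match at i=18, j=31: x = 18·43 + 31 = 805.

805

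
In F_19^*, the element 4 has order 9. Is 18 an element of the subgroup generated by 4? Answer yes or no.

⟨4⟩ has order 9; its elements mod 19 are {1, 4, 5, 6, 7, 9, 11, 16, 17}.
18 is not in this set.

no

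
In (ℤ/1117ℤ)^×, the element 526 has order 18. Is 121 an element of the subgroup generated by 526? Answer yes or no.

⟨526⟩ has order 18; its elements mod 1117 are {1, 23, 120, 121, 189, 340, 526, 529, 549, 568, 588, 591, 777, 928, 996, 997, 1094, 1116}.
121 is in this set.

yes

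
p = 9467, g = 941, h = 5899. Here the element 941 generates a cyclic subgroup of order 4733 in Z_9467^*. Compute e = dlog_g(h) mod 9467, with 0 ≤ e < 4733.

1029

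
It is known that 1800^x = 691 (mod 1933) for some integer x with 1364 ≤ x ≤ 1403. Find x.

1393

Compute 1800^1364 mod 1933 = 1510, then multiply by 1800 repeatedly:
  1800^1364=1510  1800^1365=202  1800^1366=196  1800^1367=994  1800^1368=1175
  1800^1369=298  1800^1370=959  1800^1371=31  1800^1372=1676  1800^1373=1320
  1800^1374=343  1800^1375=773  1800^1376=1573  1800^1377=1488  1800^1378=1195
  1800^1379=1504  1800^1380=1000  1800^1381=377  1800^1382=117  1800^1383=1836
  1800^1384=1303  1800^1385=671  1800^1386=1608  1800^1387=699  1800^1388=1750
  1800^1389=1143  1800^1390=688  1800^1391=1280  1800^1392=1797  1800^1393=691
Found 691 at exponent 1393.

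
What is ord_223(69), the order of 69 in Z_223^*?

The order of 69 must divide p − 1 = 222 = 2 · 3 · 37.
Divisors: 1, 2, 3, 6, 37, 74, 111, 222.
Check each in increasing order: 69^1 ≡ 69;  69^2 ≡ 78;  69^3 ≡ 30;  69^6 ≡ 8;  69^37 ≡ 183;  69^74 ≡ 39;  69^111 ≡ 1.
Smallest exponent giving 1 is 111.

111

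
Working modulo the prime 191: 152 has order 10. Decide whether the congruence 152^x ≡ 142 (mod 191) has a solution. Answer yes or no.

142 ∈ ⟨152⟩ iff 142^10 ≡ 1 (mod 191), since |⟨152⟩| = 10.
142^10 mod 191 = 1.
Since 1 = 1, 142 lies in the subgroup.

yes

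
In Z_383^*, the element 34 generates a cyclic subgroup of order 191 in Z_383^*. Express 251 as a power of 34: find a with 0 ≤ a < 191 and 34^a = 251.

172

Baby-step giant-step with m = ceil(sqrt(191)) = 14.
Baby table (34^j mod 383 for j=0..13):
  0:1  1:34  2:7  3:238  4:49  5:134  6:343  7:172
  8:103  9:55  10:338  11:2  12:68  13:14
Giant step factor: 34^(-14) ≡ 313 (mod 383).
Scan 251·313^i mod 383 for i = 0, 1, …:
  i=0: 251   i=1: 48   i=2: 87   i=3: 38
  i=4: 21   i=5: 62   i=6: 256   i=7: 81
  i=8: 75   i=9: 112   i=10: 203   i=11: 344
  i=12: 49
Match at i=12, j=4: a = 12·14 + 4 = 172.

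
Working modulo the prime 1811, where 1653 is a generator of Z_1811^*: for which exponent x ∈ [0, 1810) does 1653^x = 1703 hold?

1337

Baby-step giant-step with m = ceil(sqrt(1810)) = 43.
Baby table (1653^j mod 1811 for j=0..42):
  0:1  1:1653  2:1421  3:46  4:1787  5:170  6:305  7:707
  8:576  9:1353  10:1735  11:1142  12:664  13:126  14:13  15:1568
  16:363  17:598  18:1499  19:399  20:343  21:136  22:244  23:1290
  24:823  25:358  26:1388  27:1638  28:169  29:463  30:1097  31:530
  32:1377  33:1565  34:837  35:1768  36:1361  37:471  38:1644  39:1032
  40:1745  41:1373  42:386
Giant step factor: 1653^(-43) ≡ 615 (mod 1811).
Scan 1703·615^i mod 1811 for i = 0, 1, …:
  i=0: 1703   i=1: 587   i=2: 616   i=3: 341
  i=4: 1450   i=5: 738   i=6: 1120   i=7: 620
  i=8: 990   i=9: 354     …   i=30: 424
  i=31: 1787
Match at i=31, j=4: x = 31·43 + 4 = 1337.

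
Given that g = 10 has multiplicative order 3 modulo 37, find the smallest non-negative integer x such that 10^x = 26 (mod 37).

2

Successive powers of 10 modulo 37:
  10^0=1  10^1=10  10^2=26
So 10^2 ≡ 26 (mod 37), giving x = 2.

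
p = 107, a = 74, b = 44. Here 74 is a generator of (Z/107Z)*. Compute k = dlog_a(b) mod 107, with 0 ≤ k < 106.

Baby-step giant-step with m = ceil(sqrt(106)) = 11.
Baby table (74^j mod 107 for j=0..10):
  0:1  1:74  2:19  3:15  4:40  5:71  6:11  7:65
  8:102  9:58  10:12
Giant step factor: 74^(-11) ≡ 97 (mod 107).
Scan 44·97^i mod 107 for i = 0, 1, …:
  i=0: 44   i=1: 95   i=2: 13   i=3: 84
  i=4: 16   i=5: 54   i=6: 102
Match at i=6, j=8: k = 6·11 + 8 = 74.

74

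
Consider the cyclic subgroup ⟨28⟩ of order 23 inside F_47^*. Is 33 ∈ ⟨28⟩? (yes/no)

33 ∈ ⟨28⟩ iff 33^23 ≡ 1 (mod 47), since |⟨28⟩| = 23.
33^23 mod 47 = 46.
Since 46 ≠ 1, 33 does not lie in the subgroup.

no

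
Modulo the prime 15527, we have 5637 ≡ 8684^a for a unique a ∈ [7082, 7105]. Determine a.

Compute 8684^7082 mod 15527 = 520, then multiply by 8684 repeatedly:
  8684^7082=520  8684^7083=12850  8684^7084=12378  8684^7085=12658  8684^7086=6439
  8684^7087=3549  8684^7088=13948  8684^7089=13832  8684^7090=216  8684^7091=12504
  8684^7092=4425  8684^7093=12902  8684^7094=13663  8684^7095=7685  8684^7096=1494
  8684^7097=8851  8684^7098=3434  8684^7099=9016  8684^7100=7810  8684^7101=104
  8684^7102=2570  8684^7103=5581  8684^7104=5637
Found 5637 at exponent 7104.

7104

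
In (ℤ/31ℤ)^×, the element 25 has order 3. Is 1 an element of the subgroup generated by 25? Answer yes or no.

yes

1 ∈ ⟨25⟩ iff 1^3 ≡ 1 (mod 31), since |⟨25⟩| = 3.
1^3 mod 31 = 1.
Since 1 = 1, 1 lies in the subgroup.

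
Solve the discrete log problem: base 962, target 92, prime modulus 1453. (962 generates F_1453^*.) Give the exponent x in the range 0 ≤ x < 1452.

1002

Baby-step giant-step with m = ceil(sqrt(1452)) = 39.
Baby table (962^j mod 1453 for j=0..38):
  0:1  1:962  2:1336  3:780  4:612  5:279  6:1046  7:776
  8:1123  9:747  10:832  11:1234  12:7  13:922  14:634  15:1101
  16:1378  17:500  18:57  19:1073  20:596  21:870  22:12  23:1373
  24:49  25:642  26:79  27:442  28:928  29:594  30:399  31:246
  32:1266  33:278  34:84  35:893  36:343  37:135  38:553
Giant step factor: 962^(-39) ≡ 456 (mod 1453).
Scan 92·456^i mod 1453 for i = 0, 1, …:
  i=0: 92   i=1: 1268   i=2: 1367   i=3: 15
  i=4: 1028   i=5: 902   i=6: 113   i=7: 673
  i=8: 305   i=9: 1045     …   i=24: 275
  i=25: 442
Match at i=25, j=27: x = 25·39 + 27 = 1002.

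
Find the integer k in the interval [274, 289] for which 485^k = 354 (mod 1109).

Compute 485^274 mod 1109 = 145, then multiply by 485 repeatedly:
  485^274=145  485^275=458  485^276=330  485^277=354
Found 354 at exponent 277.

277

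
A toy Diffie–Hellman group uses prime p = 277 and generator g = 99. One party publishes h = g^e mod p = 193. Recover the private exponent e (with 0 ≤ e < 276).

6

Successive powers of 99 modulo 277:
  99^0=1  99^1=99  99^2=106  99^3=245  99^4=156  99^5=209
  99^6=193
So 99^6 ≡ 193 (mod 277), giving e = 6.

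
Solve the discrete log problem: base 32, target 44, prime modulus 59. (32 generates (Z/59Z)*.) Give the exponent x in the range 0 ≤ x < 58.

17

Baby-step giant-step with m = ceil(sqrt(58)) = 8.
Baby table (32^j mod 59 for j=0..7):
  0:1  1:32  2:21  3:23  4:28  5:11  6:57  7:54
Giant step factor: 32^(-8) ≡ 7 (mod 59).
Scan 44·7^i mod 59 for i = 0, 1, …:
  i=0: 44   i=1: 13   i=2: 32
Match at i=2, j=1: x = 2·8 + 1 = 17.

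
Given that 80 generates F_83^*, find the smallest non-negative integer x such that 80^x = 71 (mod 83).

9

Baby-step giant-step with m = ceil(sqrt(82)) = 10.
Baby table (80^j mod 83 for j=0..9):
  0:1  1:80  2:9  3:56  4:81  5:6  6:65  7:54
  8:4  9:71
Giant step factor: 80^(-10) ≡ 30 (mod 83).
Scan 71·30^i mod 83 for i = 0, 1, …:
  i=0: 71
Match at i=0, j=9: x = 0·10 + 9 = 9.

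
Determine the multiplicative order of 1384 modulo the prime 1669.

278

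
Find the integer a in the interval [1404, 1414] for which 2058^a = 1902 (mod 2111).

1413

Compute 2058^1404 mod 2111 = 644, then multiply by 2058 repeatedly:
  2058^1404=644  2058^1405=1755  2058^1406=1980  2058^1407=610  2058^1408=1446
  2058^1409=1469  2058^1410=250  2058^1411=1527  2058^1412=1398  2058^1413=1902
Found 1902 at exponent 1413.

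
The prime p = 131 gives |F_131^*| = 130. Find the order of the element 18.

The order of 18 must divide p − 1 = 130 = 2 · 5 · 13.
Divisors: 1, 2, 5, 10, 13, 26, 65, 130.
Check each in increasing order: 18^1 ≡ 18;  18^2 ≡ 62;  18^5 ≡ 24;  18^10 ≡ 52;  18^13 ≡ 130;  18^26 ≡ 1.
Smallest exponent giving 1 is 26.

26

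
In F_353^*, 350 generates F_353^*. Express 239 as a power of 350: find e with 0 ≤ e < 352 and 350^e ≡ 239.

235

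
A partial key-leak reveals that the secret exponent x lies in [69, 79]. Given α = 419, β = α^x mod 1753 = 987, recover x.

71

Compute 419^69 mod 1753 = 1112, then multiply by 419 repeatedly:
  419^69=1112  419^70=1383  419^71=987
Found 987 at exponent 71.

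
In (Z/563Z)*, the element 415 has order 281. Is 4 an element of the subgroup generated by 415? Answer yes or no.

yes

4 ∈ ⟨415⟩ iff 4^281 ≡ 1 (mod 563), since |⟨415⟩| = 281.
4^281 mod 563 = 1.
Since 1 = 1, 4 lies in the subgroup.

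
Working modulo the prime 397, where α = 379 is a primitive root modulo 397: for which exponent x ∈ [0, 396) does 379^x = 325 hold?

Baby-step giant-step with m = ceil(sqrt(396)) = 20.
Baby table (379^j mod 397 for j=0..19):
  0:1  1:379  2:324  3:123  4:168  5:152  6:43  7:20
  8:37  9:128  10:78  11:184  12:261  13:66  14:3  15:343
  16:178  17:369  18:107  19:59
Giant step factor: 379^(-20) ≡ 357 (mod 397).
Scan 325·357^i mod 397 for i = 0, 1, …:
  i=0: 325   i=1: 101   i=2: 327   i=3: 21
  i=4: 351   i=5: 252   i=6: 242   i=7: 245
  i=8: 125   i=9: 161     …   i=16: 384
  i=17: 123
Match at i=17, j=3: x = 17·20 + 3 = 343.

343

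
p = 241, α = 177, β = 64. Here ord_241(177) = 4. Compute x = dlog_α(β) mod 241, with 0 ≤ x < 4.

Successive powers of 177 modulo 241:
  177^0=1  177^1=177  177^2=240  177^3=64
So 177^3 ≡ 64 (mod 241), giving x = 3.

3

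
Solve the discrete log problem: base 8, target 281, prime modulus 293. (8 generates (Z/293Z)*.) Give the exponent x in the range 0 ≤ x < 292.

Baby-step giant-step with m = ceil(sqrt(292)) = 18.
Baby table (8^j mod 293 for j=0..17):
  0:1  1:8  2:64  3:219  4:287  5:245  6:202  7:151
  8:36  9:288  10:253  11:266  12:77  13:30  14:240  15:162
  16:124  17:113
Giant step factor: 8^(-18) ≡ 211 (mod 293).
Scan 281·211^i mod 293 for i = 0, 1, …:
  i=0: 281   i=1: 105   i=2: 180   i=3: 183
  i=4: 230   i=5: 185   i=6: 66   i=7: 155
  i=8: 182   i=9: 19   i=10: 200   i=11: 8
Match at i=11, j=1: x = 11·18 + 1 = 199.

199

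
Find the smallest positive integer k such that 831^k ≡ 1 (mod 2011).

1005

The order of 831 must divide p − 1 = 2010 = 2 · 3 · 5 · 67.
Divisors: 1, 2, 3, 5, 6, 10, 15, 30, 67, 134, 201, 335, 402, 670, 1005, 2010.
Check each in increasing order: 831^1 ≡ 831;  831^2 ≡ 788;  831^3 ≡ 1253;  831^5 ≡ 1974;  831^6 ≡ 1429;  831^10 ≡ 1369;  831^15 ≡ 1633;  831^30 ≡ 103;  831^67 ≡ 1939;  831^134 ≡ 1162;  831^201 ≡ 798;  831^335 ≡ 205;  831^402 ≡ 1328;  831^670 ≡ 1805;  831^1005 ≡ 1.
Smallest exponent giving 1 is 1005.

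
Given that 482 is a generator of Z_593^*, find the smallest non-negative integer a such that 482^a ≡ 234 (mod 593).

305

Baby-step giant-step with m = ceil(sqrt(592)) = 25.
Baby table (482^j mod 593 for j=0..24):
  0:1  1:482  2:461  3:420  4:227  5:302  6:279  7:460
  8:531  9:359  10:475  11:52  12:158  13:252  14:492  15:537
  16:286  17:276  18:200  19:334  20:285  21:387  22:332  23:507
  24:58
Giant step factor: 482^(-25) ≡ 300 (mod 593).
Scan 234·300^i mod 593 for i = 0, 1, …:
  i=0: 234   i=1: 226   i=2: 198   i=3: 100
  i=4: 350   i=5: 39   i=6: 433   i=7: 33
  i=8: 412   i=9: 256   i=10: 303   i=11: 171
  i=12: 302
Match at i=12, j=5: a = 12·25 + 5 = 305.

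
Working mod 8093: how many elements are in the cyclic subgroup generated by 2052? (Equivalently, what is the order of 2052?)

The order of 2052 must divide p − 1 = 8092 = 2^2 · 7 · 17^2.
Divisors: 1, 2, 4, 7, 14, 17, 28, 34, 68, 119, 238, 289, 476, 578, 1156, 2023, 4046, 8092.
Check each in increasing order: 2052^1 ≡ 2052;  2052^2 ≡ 2344;  2052^4 ≡ 7282;  2052^7 ≡ 6832;  2052^14 ≡ 3893;  2052^17 ≡ 6582;  2052^28 ≡ 5353;  2052^34 ≡ 895;  2052^68 ≡ 7911;  2052^119 ≡ 2474;  2052^238 ≡ 2368;  2052^289 ≡ 6675;  2052^476 ≡ 7068;  2052^578 ≡ 3660;  2052^1156 ≡ 1685;  2052^2023 ≡ 1.
Smallest exponent giving 1 is 2023.

2023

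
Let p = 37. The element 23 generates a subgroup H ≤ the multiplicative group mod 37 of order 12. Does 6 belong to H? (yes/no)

⟨23⟩ has order 12; its elements mod 37 are {1, 6, 8, 10, 11, 14, 23, 26, 27, 29, 31, 36}.
6 is in this set.

yes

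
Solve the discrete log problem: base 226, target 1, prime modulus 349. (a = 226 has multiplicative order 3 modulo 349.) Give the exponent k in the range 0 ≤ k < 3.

Successive powers of 226 modulo 349:
  226^0=1
So 226^0 ≡ 1 (mod 349), giving k = 0.

0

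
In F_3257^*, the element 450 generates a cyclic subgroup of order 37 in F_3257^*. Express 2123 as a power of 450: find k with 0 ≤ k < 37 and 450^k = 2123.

5

Successive powers of 450 modulo 3257:
  450^0=1  450^1=450  450^2=566  450^3=654  450^4=1170  450^5=2123
So 450^5 ≡ 2123 (mod 3257), giving k = 5.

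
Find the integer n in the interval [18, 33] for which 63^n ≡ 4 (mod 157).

30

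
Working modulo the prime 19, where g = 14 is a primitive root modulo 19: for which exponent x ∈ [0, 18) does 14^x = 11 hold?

Successive powers of 14 modulo 19:
  14^0=1  14^1=14  14^2=6  14^3=8  14^4=17  14^5=10
  14^6=7  14^7=3  14^8=4  14^9=18  14^10=5  14^11=13
  14^12=11
So 14^12 ≡ 11 (mod 19), giving x = 12.

12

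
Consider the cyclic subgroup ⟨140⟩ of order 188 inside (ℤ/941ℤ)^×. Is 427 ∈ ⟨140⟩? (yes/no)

yes

427 ∈ ⟨140⟩ iff 427^188 ≡ 1 (mod 941), since |⟨140⟩| = 188.
427^188 mod 941 = 1.
Since 1 = 1, 427 lies in the subgroup.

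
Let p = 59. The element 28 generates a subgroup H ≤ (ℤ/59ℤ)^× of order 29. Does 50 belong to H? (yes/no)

50 ∈ ⟨28⟩ iff 50^29 ≡ 1 (mod 59), since |⟨28⟩| = 29.
50^29 mod 59 = 58.
Since 58 ≠ 1, 50 does not lie in the subgroup.

no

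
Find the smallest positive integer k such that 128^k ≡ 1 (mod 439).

73

The order of 128 must divide p − 1 = 438 = 2 · 3 · 73.
Divisors: 1, 2, 3, 6, 73, 146, 219, 438.
Check each in increasing order: 128^1 ≡ 128;  128^2 ≡ 141;  128^3 ≡ 49;  128^6 ≡ 206;  128^73 ≡ 1.
Smallest exponent giving 1 is 73.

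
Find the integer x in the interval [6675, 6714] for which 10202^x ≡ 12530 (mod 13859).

Compute 10202^6675 mod 13859 = 5141, then multiply by 10202 repeatedly:
  10202^6675=5141  10202^6676=6026  10202^6677=12587  10202^6678=8939  10202^6679=3458
  10202^6680=7361  10202^6681=8860  10202^6682=1322  10202^6683=2237  10202^6684=9960
  10202^6685=11591  10202^6686=6394  10202^6687=11134  10202^6688=704  10202^6689=3246
  10202^6690=6541  10202^6691=197  10202^6692=239  10202^6693=12953  10202^6694=941
  10202^6695=9654  10202^6696=8054  10202^6697=10756  10202^6698=11009  10202^6699=482
  10202^6700=11278  10202^6701=738  10202^6702=3639  10202^6703=10676  10202^6704=12530
Found 12530 at exponent 6704.

6704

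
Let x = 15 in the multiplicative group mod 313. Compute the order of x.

The order of 15 must divide p − 1 = 312 = 2^3 · 3 · 13.
Divisors: 1, 2, 3, 4, 6, 8, 12, 13, 24, 26, 39, 52, 78, 104, 156, 312.
Check each in increasing order: 15^1 ≡ 15;  15^2 ≡ 225;  15^3 ≡ 245;  15^4 ≡ 232;  15^6 ≡ 242;  15^8 ≡ 301;  15^12 ≡ 33;  15^13 ≡ 182;  15^24 ≡ 150;  15^26 ≡ 259;  15^39 ≡ 188;  15^52 ≡ 99;  15^78 ≡ 288;  15^104 ≡ 98;  15^156 ≡ 312;  15^312 ≡ 1.
Smallest exponent giving 1 is 312.

312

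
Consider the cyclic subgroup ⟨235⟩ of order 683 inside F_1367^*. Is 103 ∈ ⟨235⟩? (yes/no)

no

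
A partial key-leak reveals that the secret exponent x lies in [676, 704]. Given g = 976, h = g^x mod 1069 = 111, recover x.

688

Compute 976^676 mod 1069 = 195, then multiply by 976 repeatedly:
  976^676=195  976^677=38  976^678=742  976^679=479  976^680=351
  976^681=496  976^682=908  976^683=7  976^684=418  976^685=679
  976^686=993  976^687=654  976^688=111
Found 111 at exponent 688.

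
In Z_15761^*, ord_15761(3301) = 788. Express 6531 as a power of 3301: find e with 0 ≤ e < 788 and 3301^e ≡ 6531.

695

Baby-step giant-step with m = ceil(sqrt(788)) = 29.
Baby table (3301^j mod 15761 for j=0..28):
  0:1  1:3301  2:5750  3:4506  4:11683  5:14177  6:3868  7:1858
  8:2229  9:13303  10:3057  11:4117  12:4235  13:15489  14:505  15:12100
  16:3726  17:5946  18:5301  19:3891  20:14737  21:8391  22:6614  23:3829
  24:14968  25:14394  26:10940  27:4489  28:2849
Giant step factor: 3301^(-29) ≡ 3970 (mod 15761).
Scan 6531·3970^i mod 15761 for i = 0, 1, …:
  i=0: 6531   i=1: 1225   i=2: 8862   i=3: 3588
  i=4: 12177   i=5: 3703   i=6: 11658   i=7: 7964
  i=8: 514   i=9: 7411     …   i=22: 1950
  i=23: 2849
Match at i=23, j=28: e = 23·29 + 28 = 695.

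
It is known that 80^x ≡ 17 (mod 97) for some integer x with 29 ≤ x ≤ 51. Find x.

49

Compute 80^29 mod 97 = 56, then multiply by 80 repeatedly:
  80^29=56  80^30=18  80^31=82  80^32=61  80^33=30
  80^34=72  80^35=37  80^36=50  80^37=23  80^38=94
  80^39=51  80^40=6  80^41=92  80^42=85  80^43=10
  80^44=24  80^45=77  80^46=49  80^47=40  80^48=96
  80^49=17
Found 17 at exponent 49.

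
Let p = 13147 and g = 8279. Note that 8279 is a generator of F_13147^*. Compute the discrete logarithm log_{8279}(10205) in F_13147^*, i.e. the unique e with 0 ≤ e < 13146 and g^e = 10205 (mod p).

7566

Baby-step giant-step with m = ceil(sqrt(13146)) = 115.
Baby table (8279^j mod 13147 for j=0..114):
  0:1  1:8279  2:6530  3:1406  4:5179  5:4574  6:4786  7:11383
  8:2161  9:10999  10:4599  11:1409  12:3722  13:11017  14:9004  15:626
  16:2736  17:12210  18:12454  19:7892  20:10425  21:11667  22:84  23:11792
  24:9493  25:12928  26:1185  27:2953  28:7614  29:9588  30:10613  31:3626
  32:5053  33:33  34:10267  35:5138  36:6957  37:13143  38:6325  39:174
  40:7523  41:5578  42:7998  43:7150  44:7056  45:4503  46:8592  47:7898
  48:7511  49:11406  50:8520  51:3425  52:10643  53:2203  54:3748  55:2772
  56:7873  57:10888  58:5920  59:12811  60:5420  61:1469  62:876  63:8407
  64:1335  65:8985  66:1089  67:10136  68:11790  69:6082  70:13015  71:11520
  72:5742  73:11613  74:16  75:994  76:12451  77:9349  78:3982  79:7449
  80:10841  81:11217  82:8282  83:5073  84:7849  85:9397  86:6964  87:5361
  88:12594  89:10016  90:4335  91:11302  92:2059  93:7949  94:9036  95:2614
  96:1344  97:4614  98:7271  99:9643  100:5813  101:7807  102:3501  103:8791
  104:12044  105:5428  106:1966  107:528  108:6508  109:3326  110:6136  111:13083
  112:9171  113:2784  114:2045
Giant step factor: 8279^(-115) ≡ 10528 (mod 13147).
Scan 10205·10528^i mod 13147 for i = 0, 1, …:
  i=0: 10205   i=1: 956   i=2: 7313   i=3: 2432
  i=4: 6887   i=5: 631   i=6: 3933   i=7: 6721
  i=8: 1534   i=9: 5436     …   i=64: 3615
  i=65: 11302
Match at i=65, j=91: e = 65·115 + 91 = 7566.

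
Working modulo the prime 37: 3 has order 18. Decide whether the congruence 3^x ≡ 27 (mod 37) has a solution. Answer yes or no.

⟨3⟩ has order 18; its elements mod 37 are {1, 3, 4, 7, 9, 10, 11, 12, 16, 21, 25, 26, 27, 28, 30, 33, 34, 36}.
27 is in this set.

yes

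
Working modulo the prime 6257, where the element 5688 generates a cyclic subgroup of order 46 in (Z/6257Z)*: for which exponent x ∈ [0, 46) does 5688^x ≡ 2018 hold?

27

Baby-step giant-step with m = ceil(sqrt(46)) = 7.
Baby table (5688^j mod 6257 for j=0..6):
  0:1  1:5688  2:4654  3:4842  4:4239  5:3211  6:6242
Giant step factor: 5688^(-7) ≡ 3546 (mod 6257).
Scan 2018·3546^i mod 6257 for i = 0, 1, …:
  i=0: 2018   i=1: 4077   i=2: 3372   i=3: 6242
Match at i=3, j=6: x = 3·7 + 6 = 27.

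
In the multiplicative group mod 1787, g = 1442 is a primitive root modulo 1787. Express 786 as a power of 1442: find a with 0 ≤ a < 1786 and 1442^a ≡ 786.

Baby-step giant-step with m = ceil(sqrt(1786)) = 43.
Baby table (1442^j mod 1787 for j=0..42):
  0:1  1:1442  2:1083  3:1635  4:617  5:1575  6:1660  7:927
  8:58  9:1434  10:269  11:119  12:46  13:213  14:1569  15:156
  16:1577  17:970  18:1306  19:1541  20:881  21:1632  22:1652  23:113
  24:329  25:863  26:694  27:28  28:1062  29:1732  30:1105  31:1193
  32:1212  33:18  34:938  35:1624  36:838  37:384  38:1545  39:1288
  40:603  41:1044  42:794
Giant step factor: 1442^(-43) ≡ 1484 (mod 1787).
Scan 786·1484^i mod 1787 for i = 0, 1, …:
  i=0: 786   i=1: 1300   i=2: 1027   i=3: 1544
  i=4: 362   i=5: 1108   i=6: 232   i=7: 1184
  i=8: 435   i=9: 433     …   i=27: 132
  i=28: 1105
Match at i=28, j=30: a = 28·43 + 30 = 1234.

1234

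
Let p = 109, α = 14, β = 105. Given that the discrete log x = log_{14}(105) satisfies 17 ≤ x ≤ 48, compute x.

Compute 14^17 mod 109 = 98, then multiply by 14 repeatedly:
  14^17=98  14^18=64  14^19=24  14^20=9  14^21=17
  14^22=20  14^23=62  14^24=105
Found 105 at exponent 24.

24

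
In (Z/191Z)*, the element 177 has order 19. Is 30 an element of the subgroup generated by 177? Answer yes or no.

yes

30 ∈ ⟨177⟩ iff 30^19 ≡ 1 (mod 191), since |⟨177⟩| = 19.
30^19 mod 191 = 1.
Since 1 = 1, 30 lies in the subgroup.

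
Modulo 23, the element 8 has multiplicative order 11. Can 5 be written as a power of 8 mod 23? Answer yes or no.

5 ∈ ⟨8⟩ iff 5^11 ≡ 1 (mod 23), since |⟨8⟩| = 11.
5^11 mod 23 = 22.
Since 22 ≠ 1, 5 does not lie in the subgroup.

no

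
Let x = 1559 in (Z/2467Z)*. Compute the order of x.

274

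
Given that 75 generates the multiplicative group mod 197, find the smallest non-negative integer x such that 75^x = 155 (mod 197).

94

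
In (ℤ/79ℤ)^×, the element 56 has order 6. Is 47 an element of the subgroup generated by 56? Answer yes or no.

no

⟨56⟩ has order 6; its elements mod 79 are {1, 23, 24, 55, 56, 78}.
47 is not in this set.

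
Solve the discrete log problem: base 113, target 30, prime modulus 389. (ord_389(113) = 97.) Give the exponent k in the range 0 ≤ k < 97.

Baby-step giant-step with m = ceil(sqrt(97)) = 10.
Baby table (113^j mod 389 for j=0..9):
  0:1  1:113  2:321  3:96  4:345  5:85  6:269  7:55
  8:380  9:150
Giant step factor: 113^(-10) ≡ 157 (mod 389).
Scan 30·157^i mod 389 for i = 0, 1, …:
  i=0: 30   i=1: 42   i=2: 370   i=3: 129
  i=4: 25   i=5: 35   i=6: 49   i=7: 302
  i=8: 345
Match at i=8, j=4: k = 8·10 + 4 = 84.

84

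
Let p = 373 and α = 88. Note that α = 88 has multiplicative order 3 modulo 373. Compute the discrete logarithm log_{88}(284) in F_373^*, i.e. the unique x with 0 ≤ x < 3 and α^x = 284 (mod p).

Successive powers of 88 modulo 373:
  88^0=1  88^1=88  88^2=284
So 88^2 ≡ 284 (mod 373), giving x = 2.

2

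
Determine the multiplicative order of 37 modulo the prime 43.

6

The order of 37 must divide p − 1 = 42 = 2 · 3 · 7.
Divisors: 1, 2, 3, 6, 7, 14, 21, 42.
Check each in increasing order: 37^1 ≡ 37;  37^2 ≡ 36;  37^3 ≡ 42;  37^6 ≡ 1.
Smallest exponent giving 1 is 6.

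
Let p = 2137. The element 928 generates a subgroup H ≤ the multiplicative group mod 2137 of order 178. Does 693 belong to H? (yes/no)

693 ∈ ⟨928⟩ iff 693^178 ≡ 1 (mod 2137), since |⟨928⟩| = 178.
693^178 mod 2137 = 1935.
Since 1935 ≠ 1, 693 does not lie in the subgroup.

no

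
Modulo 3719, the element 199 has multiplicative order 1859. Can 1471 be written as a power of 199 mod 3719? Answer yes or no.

1471 ∈ ⟨199⟩ iff 1471^1859 ≡ 1 (mod 3719), since |⟨199⟩| = 1859.
1471^1859 mod 3719 = 3718.
Since 3718 ≠ 1, 1471 does not lie in the subgroup.

no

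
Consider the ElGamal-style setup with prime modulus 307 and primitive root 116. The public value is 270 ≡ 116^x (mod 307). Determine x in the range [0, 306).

257

Baby-step giant-step with m = ceil(sqrt(306)) = 18.
Baby table (116^j mod 307 for j=0..17):
  0:1  1:116  2:255  3:108  4:248  5:217  6:305  7:75
  8:104  9:91  10:118  11:180  12:4  13:157  14:99  15:125
  16:71  17:254
Giant step factor: 116^(-18) ≡ 115 (mod 307).
Scan 270·115^i mod 307 for i = 0, 1, …:
  i=0: 270   i=1: 43   i=2: 33   i=3: 111
  i=4: 178   i=5: 208   i=6: 281   i=7: 80
  i=8: 297   i=9: 78     …   i=13: 106
  i=14: 217
Match at i=14, j=5: x = 14·18 + 5 = 257.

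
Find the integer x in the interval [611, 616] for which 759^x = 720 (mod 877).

615

Compute 759^611 mod 877 = 693, then multiply by 759 repeatedly:
  759^611=693  759^612=664  759^613=578  759^614=202  759^615=720
Found 720 at exponent 615.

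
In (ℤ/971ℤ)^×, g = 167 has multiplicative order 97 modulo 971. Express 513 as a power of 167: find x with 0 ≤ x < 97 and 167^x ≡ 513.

35

Baby-step giant-step with m = ceil(sqrt(97)) = 10.
Baby table (167^j mod 971 for j=0..9):
  0:1  1:167  2:701  3:547  4:75  5:873  6:141  7:243
  8:770  9:418
Giant step factor: 167^(-10) ≡ 229 (mod 971).
Scan 513·229^i mod 971 for i = 0, 1, …:
  i=0: 513   i=1: 957   i=2: 678   i=3: 873
Match at i=3, j=5: x = 3·10 + 5 = 35.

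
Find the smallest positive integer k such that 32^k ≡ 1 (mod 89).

11

The order of 32 must divide p − 1 = 88 = 2^3 · 11.
Divisors: 1, 2, 4, 8, 11, 22, 44, 88.
Check each in increasing order: 32^1 ≡ 32;  32^2 ≡ 45;  32^4 ≡ 67;  32^8 ≡ 39;  32^11 ≡ 1.
Smallest exponent giving 1 is 11.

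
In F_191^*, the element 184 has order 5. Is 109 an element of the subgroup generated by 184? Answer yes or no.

yes

109 ∈ ⟨184⟩ iff 109^5 ≡ 1 (mod 191), since |⟨184⟩| = 5.
109^5 mod 191 = 1.
Since 1 = 1, 109 lies in the subgroup.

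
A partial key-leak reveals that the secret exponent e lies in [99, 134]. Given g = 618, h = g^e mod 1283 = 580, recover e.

115

Compute 618^99 mod 1283 = 255, then multiply by 618 repeatedly:
  618^99=255  618^100=1064  618^101=656  618^102=1263  618^103=470
  618^104=502  618^105=1033  618^106=743  618^107=1143  618^108=724
  618^109=948  618^110=816  618^111=69  618^112=303  618^113=1219
  618^114=221  618^115=580
Found 580 at exponent 115.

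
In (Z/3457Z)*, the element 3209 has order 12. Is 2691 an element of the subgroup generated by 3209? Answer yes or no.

no

⟨3209⟩ has order 12; its elements mod 3457 are {1, 248, 460, 708, 722, 723, 2734, 2735, 2749, 2997, 3209, 3456}.
2691 is not in this set.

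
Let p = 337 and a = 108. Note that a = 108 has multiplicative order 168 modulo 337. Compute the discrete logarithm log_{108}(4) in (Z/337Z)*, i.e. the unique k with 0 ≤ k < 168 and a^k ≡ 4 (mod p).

Successive powers of 108 modulo 337:
  108^0=1  108^1=108  108^2=206  108^3=6  108^4=311  108^5=225
  108^6=36  108^7=181  108^8=2  108^9=216  108^10=75  108^11=12
  108^12=285  108^13=113  108^14=72  108^15=25  108^16=4
So 108^16 ≡ 4 (mod 337), giving k = 16.

16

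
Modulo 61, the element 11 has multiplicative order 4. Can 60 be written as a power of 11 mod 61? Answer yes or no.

60 ∈ ⟨11⟩ iff 60^4 ≡ 1 (mod 61), since |⟨11⟩| = 4.
60^4 mod 61 = 1.
Since 1 = 1, 60 lies in the subgroup.

yes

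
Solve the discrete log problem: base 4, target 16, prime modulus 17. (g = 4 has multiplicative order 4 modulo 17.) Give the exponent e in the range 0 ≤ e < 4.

2

Successive powers of 4 modulo 17:
  4^0=1  4^1=4  4^2=16
So 4^2 ≡ 16 (mod 17), giving e = 2.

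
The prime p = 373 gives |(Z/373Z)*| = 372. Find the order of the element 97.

The order of 97 must divide p − 1 = 372 = 2^2 · 3 · 31.
Divisors: 1, 2, 3, 4, 6, 12, 31, 62, 93, 124, 186, 372.
Check each in increasing order: 97^1 ≡ 97;  97^2 ≡ 84;  97^3 ≡ 315;  97^4 ≡ 342;  97^6 ≡ 7;  97^12 ≡ 49;  97^31 ≡ 269;  97^62 ≡ 372;  97^93 ≡ 104;  97^124 ≡ 1.
Smallest exponent giving 1 is 124.

124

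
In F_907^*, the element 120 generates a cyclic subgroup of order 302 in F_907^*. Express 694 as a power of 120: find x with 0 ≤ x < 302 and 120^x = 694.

196

Baby-step giant-step with m = ceil(sqrt(302)) = 18.
Baby table (120^j mod 907 for j=0..17):
  0:1  1:120  2:795  3:165  4:753  5:567  6:15  7:893
  8:134  9:661  10:411  11:342  12:225  13:697  14:196  15:845
  16:723  17:595
Giant step factor: 120^(-18) ≡ 190 (mod 907).
Scan 694·190^i mod 907 for i = 0, 1, …:
  i=0: 694   i=1: 345   i=2: 246   i=3: 483
  i=4: 163   i=5: 132   i=6: 591   i=7: 729
  i=8: 646   i=9: 295   i=10: 723
Match at i=10, j=16: x = 10·18 + 16 = 196.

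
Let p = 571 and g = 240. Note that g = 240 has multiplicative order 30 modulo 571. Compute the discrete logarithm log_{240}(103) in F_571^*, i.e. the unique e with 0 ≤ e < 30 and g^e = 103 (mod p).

23

Successive powers of 240 modulo 571:
  240^0=1  240^1=240  240^2=500  240^3=90  240^4=473  240^5=462
  240^6=106  240^7=316  240^8=468  240^9=404  240^10=461  240^11=437
  240^12=387  240^13=378  240^14=502  240^15=570  240^16=331  240^17=71
  240^18=481  240^19=98  240^20=109  240^21=465  240^22=255  240^23=103
So 240^23 ≡ 103 (mod 571), giving e = 23.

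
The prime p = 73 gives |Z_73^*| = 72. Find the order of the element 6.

36

The order of 6 must divide p − 1 = 72 = 2^3 · 3^2.
Divisors: 1, 2, 3, 4, 6, 8, 9, 12, 18, 24, 36, 72.
Check each in increasing order: 6^1 ≡ 6;  6^2 ≡ 36;  6^3 ≡ 70;  6^4 ≡ 55;  6^6 ≡ 9;  6^8 ≡ 32;  6^9 ≡ 46;  6^12 ≡ 8;  6^18 ≡ 72;  6^24 ≡ 64;  6^36 ≡ 1.
Smallest exponent giving 1 is 36.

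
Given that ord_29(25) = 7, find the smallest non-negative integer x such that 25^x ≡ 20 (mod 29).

Successive powers of 25 modulo 29:
  25^0=1  25^1=25  25^2=16  25^3=23  25^4=24  25^5=20
So 25^5 ≡ 20 (mod 29), giving x = 5.

5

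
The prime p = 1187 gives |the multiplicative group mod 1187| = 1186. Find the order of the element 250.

593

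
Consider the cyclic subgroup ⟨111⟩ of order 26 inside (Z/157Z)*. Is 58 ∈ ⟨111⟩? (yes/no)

58 ∈ ⟨111⟩ iff 58^26 ≡ 1 (mod 157), since |⟨111⟩| = 26.
58^26 mod 157 = 1.
Since 1 = 1, 58 lies in the subgroup.

yes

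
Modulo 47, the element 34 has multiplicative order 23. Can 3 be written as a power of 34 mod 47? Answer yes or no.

yes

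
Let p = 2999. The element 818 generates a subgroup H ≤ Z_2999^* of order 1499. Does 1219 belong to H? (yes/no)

1219 ∈ ⟨818⟩ iff 1219^1499 ≡ 1 (mod 2999), since |⟨818⟩| = 1499.
1219^1499 mod 2999 = 1.
Since 1 = 1, 1219 lies in the subgroup.

yes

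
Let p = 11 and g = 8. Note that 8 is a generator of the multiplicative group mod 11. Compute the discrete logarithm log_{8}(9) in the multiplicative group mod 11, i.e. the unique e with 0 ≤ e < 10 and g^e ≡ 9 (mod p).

2

Successive powers of 8 modulo 11:
  8^0=1  8^1=8  8^2=9
So 8^2 ≡ 9 (mod 11), giving e = 2.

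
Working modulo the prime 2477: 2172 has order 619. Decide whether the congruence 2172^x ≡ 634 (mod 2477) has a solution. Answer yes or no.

no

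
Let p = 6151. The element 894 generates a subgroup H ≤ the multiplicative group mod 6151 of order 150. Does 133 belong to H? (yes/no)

133 ∈ ⟨894⟩ iff 133^150 ≡ 1 (mod 6151), since |⟨894⟩| = 150.
133^150 mod 6151 = 4007.
Since 4007 ≠ 1, 133 does not lie in the subgroup.

no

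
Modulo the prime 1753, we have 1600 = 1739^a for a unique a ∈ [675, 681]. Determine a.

678

Compute 1739^675 mod 1753 = 1318, then multiply by 1739 repeatedly:
  1739^675=1318  1739^676=831  1739^677=637  1739^678=1600
Found 1600 at exponent 678.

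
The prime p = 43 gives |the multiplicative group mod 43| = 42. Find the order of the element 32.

The order of 32 must divide p − 1 = 42 = 2 · 3 · 7.
Divisors: 1, 2, 3, 6, 7, 14, 21, 42.
Check each in increasing order: 32^1 ≡ 32;  32^2 ≡ 35;  32^3 ≡ 2;  32^6 ≡ 4;  32^7 ≡ 42;  32^14 ≡ 1.
Smallest exponent giving 1 is 14.

14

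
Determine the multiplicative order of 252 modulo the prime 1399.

699

The order of 252 must divide p − 1 = 1398 = 2 · 3 · 233.
Divisors: 1, 2, 3, 6, 233, 466, 699, 1398.
Check each in increasing order: 252^1 ≡ 252;  252^2 ≡ 549;  252^3 ≡ 1246;  252^6 ≡ 1025;  252^233 ≡ 390;  252^466 ≡ 1008;  252^699 ≡ 1.
Smallest exponent giving 1 is 699.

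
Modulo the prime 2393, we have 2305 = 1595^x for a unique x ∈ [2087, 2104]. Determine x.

2089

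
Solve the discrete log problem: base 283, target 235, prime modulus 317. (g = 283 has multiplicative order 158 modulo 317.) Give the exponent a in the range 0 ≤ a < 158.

34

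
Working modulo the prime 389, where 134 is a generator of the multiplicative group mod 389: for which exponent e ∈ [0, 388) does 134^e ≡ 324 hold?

338

Baby-step giant-step with m = ceil(sqrt(388)) = 20.
Baby table (134^j mod 389 for j=0..19):
  0:1  1:134  2:62  3:139  4:343  5:60  6:260  7:219
  8:171  9:352  10:99  11:40  12:303  13:146  14:114  15:105
  16:66  17:286  18:202  19:227
Giant step factor: 134^(-20) ≡ 302 (mod 389).
Scan 324·302^i mod 389 for i = 0, 1, …:
  i=0: 324   i=1: 209   i=2: 100   i=3: 247
  i=4: 295   i=5: 9   i=6: 384   i=7: 46
  i=8: 277   i=9: 19     …   i=15: 181
  i=16: 202
Match at i=16, j=18: e = 16·20 + 18 = 338.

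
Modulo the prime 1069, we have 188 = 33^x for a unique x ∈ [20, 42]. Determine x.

37

Compute 33^20 mod 1069 = 247, then multiply by 33 repeatedly:
  33^20=247  33^21=668  33^22=664  33^23=532  33^24=452
  33^25=1019  33^26=488  33^27=69  33^28=139  33^29=311
  33^30=642  33^31=875  33^32=12  33^33=396  33^34=240
  33^35=437  33^36=524  33^37=188
Found 188 at exponent 37.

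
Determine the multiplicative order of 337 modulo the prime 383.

The order of 337 must divide p − 1 = 382 = 2 · 191.
Divisors: 1, 2, 191, 382.
Check each in increasing order: 337^1 ≡ 337;  337^2 ≡ 201;  337^191 ≡ 382;  337^382 ≡ 1.
Smallest exponent giving 1 is 382.

382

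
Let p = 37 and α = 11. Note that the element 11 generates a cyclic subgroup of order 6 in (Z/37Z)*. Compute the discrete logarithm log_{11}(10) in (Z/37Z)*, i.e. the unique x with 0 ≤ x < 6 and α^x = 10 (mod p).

2

Successive powers of 11 modulo 37:
  11^0=1  11^1=11  11^2=10
So 11^2 ≡ 10 (mod 37), giving x = 2.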